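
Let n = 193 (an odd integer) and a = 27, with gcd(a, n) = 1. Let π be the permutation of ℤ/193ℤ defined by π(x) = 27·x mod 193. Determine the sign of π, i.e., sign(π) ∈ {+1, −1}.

Start at x=50: 50 → 192 → 166 → 43 → 3 → 81 → 64 → … (one orbit).
π_27 has 13 disjoint cycles with lengths [16, 16, 16, 16, 16, 16, 16, 16, 16, 16, 16, 16, 1] on {0,…,192}.
13 cycles on 193: each ℓ→(−1)^(ℓ−1), product (−1)^180 = +1.

+1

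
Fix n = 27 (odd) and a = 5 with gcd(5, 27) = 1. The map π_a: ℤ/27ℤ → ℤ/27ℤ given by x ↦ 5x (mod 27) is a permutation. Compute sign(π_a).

Orbit of 26 under x↦5x: [26, 22, 2, 10, 23, 7, 8]… (length divides ord_27(5)).
π_5 has 4 disjoint cycles with lengths [18, 6, 2, 1] on {0,…,26}.
27 − 4 = 23 transpositions; sign(π) = (−1)^23 = -1.
Zolotarev: (5|27) = -1, matching the cycle-count sign.

-1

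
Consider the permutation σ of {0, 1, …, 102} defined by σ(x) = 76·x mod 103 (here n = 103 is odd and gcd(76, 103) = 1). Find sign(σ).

+1

Start at x=76: 76 → 8 → 93 → 64 → 23 → 100 → 81 → … (one orbit).
The orbit structure of x ↦ 76x mod 103: 7 orbits of sizes [17, 17, 17, 17, 17, 17, 1].
Σ(ℓ_i−1) = 103−7 = 96; sign = (−1)^96 = +1.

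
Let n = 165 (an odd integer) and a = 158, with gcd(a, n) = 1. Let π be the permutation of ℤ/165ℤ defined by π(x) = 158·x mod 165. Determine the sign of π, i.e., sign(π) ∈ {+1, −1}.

+1

Trace 136: π^k(136) = [136, 38, 64, 47, 1, 158, 49] for k=0..6.
Decompose π into cycles: lengths [20, 20, 20, 20, 20, 20, 10, 10, 5, 5, 4, 4, 4, 2, 1] (15 cycles, including the fixed point 0).
Σ(ℓ_i−1) = 165−15 = 150; sign = (−1)^150 = +1.
Via Zolotarev, sign(π_{158}) = (158|165) = +1.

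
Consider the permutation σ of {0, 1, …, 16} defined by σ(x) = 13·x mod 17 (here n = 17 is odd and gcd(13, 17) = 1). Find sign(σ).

Trace 16: π^k(16) = [16, 4, 1, 13] for k=0..3.
5 cycles of lengths [4, 4, 4, 4, 1].
n − c = 17 − 5 = 12; sign = (−1)^12 = +1.

+1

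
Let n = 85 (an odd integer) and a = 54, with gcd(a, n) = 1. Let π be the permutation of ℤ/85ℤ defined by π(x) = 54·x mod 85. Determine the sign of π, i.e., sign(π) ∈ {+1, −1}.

Start at x=44: 44 → 81 → 39 → 66 → 79 → 16 → 14 → … (one orbit).
Cycle lengths of π_54 on ℤ/85ℤ: [16, 16, 16, 16, 16, 2, 2, 1]; 8 cycles in total.
85 − 8 = 77 transpositions; sign(π) = (−1)^77 = -1.
Zolotarev: (54|85) = -1, matching the cycle-count sign.

-1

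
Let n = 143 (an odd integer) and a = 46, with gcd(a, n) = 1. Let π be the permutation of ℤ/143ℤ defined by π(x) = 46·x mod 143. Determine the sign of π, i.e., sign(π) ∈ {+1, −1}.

+1

Trace 38: π^k(38) = [38, 32, 42, 73, 69, 28, 1] for k=0..6.
Cycle type of π: 60×2 + 12 + 10 + 1; total 5 cycles.
143 − 5 = 138 transpositions; sign(π) = (−1)^138 = +1.
Zolotarev: (46|143) = +1, matching the cycle-count sign.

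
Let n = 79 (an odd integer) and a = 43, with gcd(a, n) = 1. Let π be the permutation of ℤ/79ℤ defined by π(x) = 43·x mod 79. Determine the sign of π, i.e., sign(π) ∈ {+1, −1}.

-1

Orbit of 6 under x↦43x: [6, 21, 34, 40, 61, 16, 56]… (length divides ord_79(43)).
Decompose π into cycles: lengths [78, 1] (2 cycles, including the fixed point 0).
Σ(ℓ_i−1) = 79−2 = 77; sign = (−1)^77 = -1.
The Jacobi symbol (43|79) = -1 (Zolotarev) agrees.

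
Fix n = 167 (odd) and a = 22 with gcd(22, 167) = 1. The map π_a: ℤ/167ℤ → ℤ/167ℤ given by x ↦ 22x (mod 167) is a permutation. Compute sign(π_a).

Orbit of 42 under x↦22x: [42, 89, 121, 157, 114, 3, 66]… (length divides ord_167(22)).
The orbit structure of x ↦ 22x mod 167: 3 orbits of sizes [83, 83, 1].
Σ(ℓ_i−1) = 167−3 = 164; sign = (−1)^164 = +1.
Check: (22/167) = +1 by Zolotarev.

+1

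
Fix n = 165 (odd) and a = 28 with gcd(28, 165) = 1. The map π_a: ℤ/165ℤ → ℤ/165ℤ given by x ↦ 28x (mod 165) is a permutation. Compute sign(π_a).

Trace 73: π^k(73) = [73, 64, 142, 16, 118, 4, 112] for k=0..6.
Cycle lengths of π_28 on ℤ/165ℤ: [20, 20, 20, 20, 20, 20, 10, 10, 10, 4, 4, 4, 1, 1, 1]; 15 cycles in total.
n − c = 165 − 15 = 150; sign = (−1)^150 = +1.
(28|165)_J = +1 (Zolotarev's lemma cross-check).

+1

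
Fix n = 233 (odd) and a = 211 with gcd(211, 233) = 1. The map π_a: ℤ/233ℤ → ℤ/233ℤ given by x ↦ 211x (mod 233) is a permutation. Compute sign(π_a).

Orbit of 57 under x↦211x: [57, 144, 94, 29, 61, 56, 166]… (length divides ord_233(211)).
Cycle type of π: 232 + 1; total 2 cycles.
With 2 cycles on 233 points, sign = (−1)^{233−2} = -1.
(211|233)_J = -1 (Zolotarev's lemma cross-check).

-1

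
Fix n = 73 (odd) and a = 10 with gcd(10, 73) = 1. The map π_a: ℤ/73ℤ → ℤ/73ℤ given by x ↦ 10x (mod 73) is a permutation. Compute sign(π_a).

Orbit of 72 under x↦10x: [72, 63, 46, 22, 1, 10, 27]… (length divides ord_73(10)).
Cycle lengths of π_10 on ℤ/73ℤ: [8, 8, 8, 8, 8, 8, 8, 8, 8, 1]; 10 cycles in total.
73 − 10 = 63 transpositions; sign(π) = (−1)^63 = -1.

-1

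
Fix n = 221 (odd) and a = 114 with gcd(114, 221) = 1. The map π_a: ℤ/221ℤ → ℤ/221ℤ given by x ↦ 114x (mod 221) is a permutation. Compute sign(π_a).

Trace 114: π^k(114) = [114, 178, 181, 81, 173, 53, 75] for k=0..6.
8 cycles of lengths [48, 48, 48, 48, 16, 6, 6, 1].
n − c = 221 − 8 = 213; sign = (−1)^213 = -1.
Zolotarev: (114|221) = -1, matching the cycle-count sign.

-1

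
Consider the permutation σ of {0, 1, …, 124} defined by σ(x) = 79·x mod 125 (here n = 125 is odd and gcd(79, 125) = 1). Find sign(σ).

+1

Orbit of 91 under x↦79x: [91, 64, 56, 49, 121, 59, 36]… (length divides ord_125(79)).
Cycle lengths of π_79 on ℤ/125ℤ: [50, 50, 10, 10, 2, 2, 1]; 7 cycles in total.
7 cycles on 125: each ℓ→(−1)^(ℓ−1), product (−1)^118 = +1.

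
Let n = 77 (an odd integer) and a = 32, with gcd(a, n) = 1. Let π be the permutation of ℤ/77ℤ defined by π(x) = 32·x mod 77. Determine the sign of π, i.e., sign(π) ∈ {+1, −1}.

Start at x=65: 65 → 1 → 32 → 23 → 43 → 67 → 65 (one orbit).
The orbit structure of x ↦ 32x mod 77: 18 orbits of sizes [6, 6, 6, 6, 6, 6, 6, 6, 6, 6, 3, 3, 2, 2, 2, 2, 2, 1].
n − c = 77 − 18 = 59; sign = (−1)^59 = -1.

-1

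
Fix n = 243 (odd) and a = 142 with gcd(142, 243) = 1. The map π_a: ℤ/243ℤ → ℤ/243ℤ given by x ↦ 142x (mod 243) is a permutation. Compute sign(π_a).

+1

Start at x=73: 73 → 160 → 121 → 172 → 124 → 112 → 109 → … (one orbit).
π_142 has 11 disjoint cycles with lengths [81, 81, 27, 27, 9, 9, 3, 3, 1, 1, 1] on {0,…,242}.
11 cycles on 243: each ℓ→(−1)^(ℓ−1), product (−1)^232 = +1.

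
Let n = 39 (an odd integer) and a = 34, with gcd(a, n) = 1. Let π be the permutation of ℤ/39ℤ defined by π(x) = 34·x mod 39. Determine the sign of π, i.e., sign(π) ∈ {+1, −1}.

-1

Orbit of 25 under x↦34x: [25, 31, 1, 34]… (length divides ord_39(34)).
Decompose π into cycles: lengths [4, 4, 4, 4, 4, 4, 4, 4, 4, 1, 1, 1] (12 cycles, including the fixed point 0).
With 12 cycles on 39 points, sign = (−1)^{39−12} = -1.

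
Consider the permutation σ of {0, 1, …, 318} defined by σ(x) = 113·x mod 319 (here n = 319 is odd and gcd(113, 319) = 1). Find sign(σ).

Trace 71: π^k(71) = [71, 48, 1, 113, 9, 60, 81] for k=0..6.
The orbit structure of x ↦ 113x mod 319: 6 orbits of sizes [140, 140, 28, 5, 5, 1].
319 − 6 = 313 transpositions; sign(π) = (−1)^313 = -1.
The Jacobi symbol (113|319) = -1 (Zolotarev) agrees.

-1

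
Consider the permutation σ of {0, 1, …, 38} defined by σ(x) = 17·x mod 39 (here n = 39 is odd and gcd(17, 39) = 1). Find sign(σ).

Start at x=23: 23 → 1 → 17 → 16 → 38 → 22 → 23 (one orbit).
π_17 has 8 disjoint cycles with lengths [6, 6, 6, 6, 6, 6, 2, 1] on {0,…,38}.
sign(π) = (−1)^{n − #cycles} = (−1)^{39−8} = (−1)^31 = -1.

-1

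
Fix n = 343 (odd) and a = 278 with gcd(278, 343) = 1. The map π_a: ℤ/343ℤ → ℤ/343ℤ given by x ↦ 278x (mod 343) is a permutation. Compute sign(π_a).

-1

Start at x=150: 150 → 197 → 229 → 207 → 265 → 268 → 73 → … (one orbit).
Decompose π into cycles: lengths [294, 42, 6, 1] (4 cycles, including the fixed point 0).
n − c = 343 − 4 = 339; sign = (−1)^339 = -1.
(278|343)_J = -1 (Zolotarev's lemma cross-check).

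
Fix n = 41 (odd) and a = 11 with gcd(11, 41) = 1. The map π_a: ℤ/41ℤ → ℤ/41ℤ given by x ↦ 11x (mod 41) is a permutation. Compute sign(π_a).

-1

Start at x=31: 31 → 13 → 20 → 15 → 1 → 11 → 39 → … (one orbit).
Decompose π into cycles: lengths [40, 1] (2 cycles, including the fixed point 0).
Σ(ℓ_i−1) = 41−2 = 39; sign = (−1)^39 = -1.
The Jacobi symbol (11|41) = -1 (Zolotarev) agrees.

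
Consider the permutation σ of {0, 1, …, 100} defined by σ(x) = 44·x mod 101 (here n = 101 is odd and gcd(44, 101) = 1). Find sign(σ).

Trace 65: π^k(65) = [65, 32, 95, 39, 100, 57, 84] for k=0..6.
The orbit structure of x ↦ 44x mod 101: 6 orbits of sizes [20, 20, 20, 20, 20, 1].
6 cycles on 101: each ℓ→(−1)^(ℓ−1), product (−1)^95 = -1.

-1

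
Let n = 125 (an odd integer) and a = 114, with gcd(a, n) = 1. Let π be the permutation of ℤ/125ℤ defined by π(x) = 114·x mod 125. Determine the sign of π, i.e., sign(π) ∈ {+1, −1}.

Orbit of 86 under x↦114x: [86, 54, 31, 34, 1, 114, 121]… (length divides ord_125(114)).
Cycle lengths of π_114 on ℤ/125ℤ: [50, 50, 10, 10, 2, 2, 1]; 7 cycles in total.
n − c = 125 − 7 = 118; sign = (−1)^118 = +1.
The Jacobi symbol (114|125) = +1 (Zolotarev) agrees.

+1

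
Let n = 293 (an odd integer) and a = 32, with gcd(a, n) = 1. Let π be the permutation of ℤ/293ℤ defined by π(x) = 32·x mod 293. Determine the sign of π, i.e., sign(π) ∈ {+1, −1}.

-1

Start at x=219: 219 → 269 → 111 → 36 → 273 → 239 → 30 → … (one orbit).
Cycle lengths of π_32 on ℤ/293ℤ: [292, 1]; 2 cycles in total.
With 2 cycles on 293 points, sign = (−1)^{293−2} = -1.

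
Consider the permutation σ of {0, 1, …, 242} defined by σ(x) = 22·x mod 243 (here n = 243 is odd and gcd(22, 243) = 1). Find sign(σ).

Orbit of 112 under x↦22x: [112, 34, 19, 175, 205, 136, 76]… (length divides ord_243(22)).
11 cycles of lengths [81, 81, 27, 27, 9, 9, 3, 3, 1, 1, 1].
11 cycles on 243: each ℓ→(−1)^(ℓ−1), product (−1)^232 = +1.

+1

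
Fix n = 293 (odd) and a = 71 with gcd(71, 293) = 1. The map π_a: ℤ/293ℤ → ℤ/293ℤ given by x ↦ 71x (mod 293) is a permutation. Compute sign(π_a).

+1

Orbit of 153 under x↦71x: [153, 22, 97, 148, 253, 90, 237]… (length divides ord_293(71)).
Cycle lengths of π_71 on ℤ/293ℤ: [146, 146, 1]; 3 cycles in total.
293 − 3 = 290 transpositions; sign(π) = (−1)^290 = +1.
Check: (71/293) = +1 by Zolotarev.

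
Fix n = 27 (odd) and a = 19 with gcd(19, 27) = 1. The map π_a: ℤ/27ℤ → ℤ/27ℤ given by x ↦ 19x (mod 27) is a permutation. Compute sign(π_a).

+1

Trace 10: π^k(10) = [10, 1, 19] for k=0..2.
Decompose π into cycles: lengths [3, 3, 3, 3, 3, 3, 1, 1, 1, 1, 1, 1, 1, 1, 1] (15 cycles, including the fixed point 0).
With 15 cycles on 27 points, sign = (−1)^{27−15} = +1.
Check: (19/27) = +1 by Zolotarev.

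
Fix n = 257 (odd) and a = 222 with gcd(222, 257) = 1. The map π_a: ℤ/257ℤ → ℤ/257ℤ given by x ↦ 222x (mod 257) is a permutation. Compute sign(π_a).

+1

Trace 225: π^k(225) = [225, 92, 121, 134, 193, 184, 242] for k=0..6.
5 cycles of lengths [64, 64, 64, 64, 1].
With 5 cycles on 257 points, sign = (−1)^{257−5} = +1.
Check: (222/257) = +1 by Zolotarev.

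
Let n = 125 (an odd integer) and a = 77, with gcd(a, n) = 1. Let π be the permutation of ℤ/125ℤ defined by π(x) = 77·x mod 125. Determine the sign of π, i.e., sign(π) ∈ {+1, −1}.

-1

Orbit of 87 under x↦77x: [87, 74, 73, 121, 67, 34, 118]… (length divides ord_125(77)).
Decompose π into cycles: lengths [100, 20, 4, 1] (4 cycles, including the fixed point 0).
With 4 cycles on 125 points, sign = (−1)^{125−4} = -1.
The Jacobi symbol (77|125) = -1 (Zolotarev) agrees.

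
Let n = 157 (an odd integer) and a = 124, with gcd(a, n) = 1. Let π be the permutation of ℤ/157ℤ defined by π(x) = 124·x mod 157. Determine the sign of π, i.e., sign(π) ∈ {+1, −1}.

+1

Orbit of 75 under x↦124x: [75, 37, 35, 101, 121, 89, 46]… (length divides ord_157(124)).
Cycle type of π: 39×4 + 1; total 5 cycles.
sign(π) = (−1)^{n − #cycles} = (−1)^{157−5} = (−1)^152 = +1.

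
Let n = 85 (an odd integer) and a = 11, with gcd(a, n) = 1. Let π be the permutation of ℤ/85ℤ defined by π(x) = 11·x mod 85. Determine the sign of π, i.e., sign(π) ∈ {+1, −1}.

Start at x=26: 26 → 31 → 1 → 11 → 36 → 56 → 21 → … (one orbit).
π_11 has 10 disjoint cycles with lengths [16, 16, 16, 16, 16, 1, 1, 1, 1, 1] on {0,…,84}.
Σ(ℓ_i−1) = 85−10 = 75; sign = (−1)^75 = -1.

-1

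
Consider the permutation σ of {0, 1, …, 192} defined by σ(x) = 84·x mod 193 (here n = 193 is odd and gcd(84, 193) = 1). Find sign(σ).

+1

Orbit of 108 under x↦84x: [108, 1, 84]… (length divides ord_193(84)).
Cycle lengths of π_84 on ℤ/193ℤ: [3, 3, 3, 3, 3, 3, 3, 3, 3, 3, 3, 3, 3, 3, 3, 3, 3, 3, 3, 3, 3, 3, 3, 3, 3, 3, 3, 3, 3, 3, 3, 3, 3, 3, 3, 3, 3, 3, 3, 3, 3, 3, 3, 3, 3, 3, 3, 3, 3, 3, 3, 3, 3, 3, 3, 3, 3, 3, 3, 3, 3, 3, 3, 3, 1]; 65 cycles in total.
sign(π) = (−1)^{n − #cycles} = (−1)^{193−65} = (−1)^128 = +1.
Via Zolotarev, sign(π_{84}) = (84|193) = +1.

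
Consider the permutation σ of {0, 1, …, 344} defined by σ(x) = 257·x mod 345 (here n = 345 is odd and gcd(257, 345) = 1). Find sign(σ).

Orbit of 196 under x↦257x: [196, 2, 169, 308, 151, 167, 139]… (length divides ord_345(257)).
Cycle type of π: 44×6 + 22×2 + 11×2 + 4×3 + 2 + 1; total 15 cycles.
With 15 cycles on 345 points, sign = (−1)^{345−15} = +1.

+1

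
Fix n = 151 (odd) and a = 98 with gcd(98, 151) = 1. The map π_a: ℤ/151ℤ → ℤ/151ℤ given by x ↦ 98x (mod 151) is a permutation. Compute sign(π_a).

Orbit of 98 under x↦98x: [98, 91, 9, 127, 64, 81, 86]… (length divides ord_151(98)).
Cycle type of π: 25×6 + 1; total 7 cycles.
7 cycles on 151: each ℓ→(−1)^(ℓ−1), product (−1)^144 = +1.
(98|151)_J = +1 (Zolotarev's lemma cross-check).

+1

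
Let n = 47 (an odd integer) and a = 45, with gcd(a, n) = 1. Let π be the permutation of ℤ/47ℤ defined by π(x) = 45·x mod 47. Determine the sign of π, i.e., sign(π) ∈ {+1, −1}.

Start at x=13: 13 → 21 → 5 → 37 → 20 → 7 → 33 → … (one orbit).
The orbit structure of x ↦ 45x mod 47: 2 orbits of sizes [46, 1].
n − c = 47 − 2 = 45; sign = (−1)^45 = -1.

-1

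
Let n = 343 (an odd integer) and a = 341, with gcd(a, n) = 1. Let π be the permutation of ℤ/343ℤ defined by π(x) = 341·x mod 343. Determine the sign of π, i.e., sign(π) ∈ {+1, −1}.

Orbit of 314 under x↦341x: [314, 58, 227, 232, 222, 242, 202]… (length divides ord_343(341)).
The orbit structure of x ↦ 341x mod 343: 4 orbits of sizes [294, 42, 6, 1].
With 4 cycles on 343 points, sign = (−1)^{343−4} = -1.
The Jacobi symbol (341|343) = -1 (Zolotarev) agrees.

-1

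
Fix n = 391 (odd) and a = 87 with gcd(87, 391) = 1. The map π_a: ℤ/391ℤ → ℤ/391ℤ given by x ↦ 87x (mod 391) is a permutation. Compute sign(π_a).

+1

Orbit of 18 under x↦87x: [18, 2, 174, 280, 118, 100, 98]… (length divides ord_391(87)).
Decompose π into cycles: lengths [88, 88, 88, 88, 11, 11, 8, 8, 1] (9 cycles, including the fixed point 0).
9 cycles on 391: each ℓ→(−1)^(ℓ−1), product (−1)^382 = +1.
Zolotarev: (87|391) = +1, matching the cycle-count sign.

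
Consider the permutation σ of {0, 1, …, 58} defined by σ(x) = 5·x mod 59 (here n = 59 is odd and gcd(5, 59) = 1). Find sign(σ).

+1

Start at x=22: 22 → 51 → 19 → 36 → 3 → 15 → 16 → … (one orbit).
Decompose π into cycles: lengths [29, 29, 1] (3 cycles, including the fixed point 0).
59 − 3 = 56 transpositions; sign(π) = (−1)^56 = +1.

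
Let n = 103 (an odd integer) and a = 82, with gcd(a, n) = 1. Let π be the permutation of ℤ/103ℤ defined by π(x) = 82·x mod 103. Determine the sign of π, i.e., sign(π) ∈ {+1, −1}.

Start at x=49: 49 → 1 → 82 → 29 → 9 → 17 → 55 → … (one orbit).
Cycle lengths of π_82 on ℤ/103ℤ: [51, 51, 1]; 3 cycles in total.
n − c = 103 − 3 = 100; sign = (−1)^100 = +1.
Check: (82/103) = +1 by Zolotarev.

+1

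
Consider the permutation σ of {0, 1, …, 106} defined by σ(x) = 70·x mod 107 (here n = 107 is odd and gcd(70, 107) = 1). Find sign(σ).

-1

Trace 62: π^k(62) = [62, 60, 27, 71, 48, 43, 14] for k=0..6.
Cycle lengths of π_70 on ℤ/107ℤ: [106, 1]; 2 cycles in total.
2 cycles on 107: each ℓ→(−1)^(ℓ−1), product (−1)^105 = -1.
Via Zolotarev, sign(π_{70}) = (70|107) = -1.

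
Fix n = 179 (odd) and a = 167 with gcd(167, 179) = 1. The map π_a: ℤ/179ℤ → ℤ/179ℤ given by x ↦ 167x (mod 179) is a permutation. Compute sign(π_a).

Trace 6: π^k(6) = [6, 107, 148, 14, 11, 47, 152] for k=0..6.
2 cycles of lengths [178, 1].
n − c = 179 − 2 = 177; sign = (−1)^177 = -1.

-1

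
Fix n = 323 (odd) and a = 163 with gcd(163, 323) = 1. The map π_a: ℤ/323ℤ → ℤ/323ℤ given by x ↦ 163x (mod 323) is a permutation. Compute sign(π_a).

Start at x=191: 191 → 125 → 26 → 39 → 220 → 7 → 172 → … (one orbit).
Cycle lengths of π_163 on ℤ/323ℤ: [48, 48, 48, 48, 48, 48, 16, 3, 3, 3, 3, 3, 3, 1]; 14 cycles in total.
Σ(ℓ_i−1) = 323−14 = 309; sign = (−1)^309 = -1.
The Jacobi symbol (163|323) = -1 (Zolotarev) agrees.

-1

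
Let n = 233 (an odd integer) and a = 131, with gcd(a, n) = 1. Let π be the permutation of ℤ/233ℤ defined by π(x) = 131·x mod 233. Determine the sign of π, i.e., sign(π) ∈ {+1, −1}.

+1

Trace 187: π^k(187) = [187, 32, 231, 204, 162, 19, 159] for k=0..6.
5 cycles of lengths [58, 58, 58, 58, 1].
233 − 5 = 228 transpositions; sign(π) = (−1)^228 = +1.
Via Zolotarev, sign(π_{131}) = (131|233) = +1.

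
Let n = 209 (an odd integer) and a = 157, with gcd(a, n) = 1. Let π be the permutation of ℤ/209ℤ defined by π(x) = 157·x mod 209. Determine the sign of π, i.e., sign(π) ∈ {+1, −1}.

+1

Start at x=201: 201 → 207 → 104 → 26 → 111 → 80 → 20 → … (one orbit).
π_157 has 9 disjoint cycles with lengths [45, 45, 45, 45, 9, 9, 5, 5, 1] on {0,…,208}.
n − c = 209 − 9 = 200; sign = (−1)^200 = +1.
The Jacobi symbol (157|209) = +1 (Zolotarev) agrees.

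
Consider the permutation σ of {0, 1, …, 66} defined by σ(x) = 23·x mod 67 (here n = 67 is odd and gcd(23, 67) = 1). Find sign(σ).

+1

Trace 36: π^k(36) = [36, 24, 16, 33, 22, 37, 47] for k=0..6.
π_23 has 3 disjoint cycles with lengths [33, 33, 1] on {0,…,66}.
3 cycles on 67: each ℓ→(−1)^(ℓ−1), product (−1)^64 = +1.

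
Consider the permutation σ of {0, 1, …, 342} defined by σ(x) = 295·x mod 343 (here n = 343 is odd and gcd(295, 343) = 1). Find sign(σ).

+1

Trace 99: π^k(99) = [99, 50, 1, 295, 246, 197, 148] for k=0..6.
91 cycles of lengths [7, 7, 7, 7, 7, 7, 7, 7, 7, 7, 7, 7, 7, 7, 7, 7, 7, 7, 7, 7, 7, 7, 7, 7, 7, 7, 7, 7, 7, 7, 7, 7, 7, 7, 7, 7, 7, 7, 7, 7, 7, 7, 1, 1, 1, 1, 1, 1, 1, 1, 1, 1, 1, 1, 1, 1, 1, 1, 1, 1, 1, 1, 1, 1, 1, 1, 1, 1, 1, 1, 1, 1, 1, 1, 1, 1, 1, 1, 1, 1, 1, 1, 1, 1, 1, 1, 1, 1, 1, 1, 1].
Σ(ℓ_i−1) = 343−91 = 252; sign = (−1)^252 = +1.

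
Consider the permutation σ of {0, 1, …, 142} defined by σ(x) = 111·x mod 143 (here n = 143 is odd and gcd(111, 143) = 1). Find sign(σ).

-1

Start at x=56: 56 → 67 → 1 → 111 → 23 → 122 → 100 → … (one orbit).
The orbit structure of x ↦ 111x mod 143: 22 orbits of sizes [12, 12, 12, 12, 12, 12, 12, 12, 12, 12, 12, 1, 1, 1, 1, 1, 1, 1, 1, 1, 1, 1].
n − c = 143 − 22 = 121; sign = (−1)^121 = -1.
(111|143)_J = -1 (Zolotarev's lemma cross-check).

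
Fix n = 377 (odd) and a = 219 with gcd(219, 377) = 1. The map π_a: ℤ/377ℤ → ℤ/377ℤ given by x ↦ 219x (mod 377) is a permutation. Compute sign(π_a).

Trace 1: π^k(1) = [1, 219, 82, 239, 315, 371, 194] for k=0..6.
π_219 has 10 disjoint cycles with lengths [84, 84, 84, 84, 12, 7, 7, 7, 7, 1] on {0,…,376}.
10 cycles on 377: each ℓ→(−1)^(ℓ−1), product (−1)^367 = -1.

-1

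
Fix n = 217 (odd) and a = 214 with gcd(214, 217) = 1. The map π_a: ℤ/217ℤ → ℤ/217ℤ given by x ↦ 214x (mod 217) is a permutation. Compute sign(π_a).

+1

Trace 142: π^k(142) = [142, 8, 193, 72, 1, 214, 9] for k=0..6.
Decompose π into cycles: lengths [15, 15, 15, 15, 15, 15, 15, 15, 15, 15, 15, 15, 15, 15, 3, 3, 1] (17 cycles, including the fixed point 0).
n − c = 217 − 17 = 200; sign = (−1)^200 = +1.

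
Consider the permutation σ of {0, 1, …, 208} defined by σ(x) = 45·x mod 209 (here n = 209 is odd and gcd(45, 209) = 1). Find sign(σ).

+1

Trace 144: π^k(144) = [144, 1, 45] for k=0..2.
77 cycles of lengths [3, 3, 3, 3, 3, 3, 3, 3, 3, 3, 3, 3, 3, 3, 3, 3, 3, 3, 3, 3, 3, 3, 3, 3, 3, 3, 3, 3, 3, 3, 3, 3, 3, 3, 3, 3, 3, 3, 3, 3, 3, 3, 3, 3, 3, 3, 3, 3, 3, 3, 3, 3, 3, 3, 3, 3, 3, 3, 3, 3, 3, 3, 3, 3, 3, 3, 1, 1, 1, 1, 1, 1, 1, 1, 1, 1, 1].
Σ(ℓ_i−1) = 209−77 = 132; sign = (−1)^132 = +1.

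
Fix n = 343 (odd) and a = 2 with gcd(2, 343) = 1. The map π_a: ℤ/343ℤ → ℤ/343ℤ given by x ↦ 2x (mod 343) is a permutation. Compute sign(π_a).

+1

Orbit of 100 under x↦2x: [100, 200, 57, 114, 228, 113, 226]… (length divides ord_343(2)).
Decompose π into cycles: lengths [147, 147, 21, 21, 3, 3, 1] (7 cycles, including the fixed point 0).
n − c = 343 − 7 = 336; sign = (−1)^336 = +1.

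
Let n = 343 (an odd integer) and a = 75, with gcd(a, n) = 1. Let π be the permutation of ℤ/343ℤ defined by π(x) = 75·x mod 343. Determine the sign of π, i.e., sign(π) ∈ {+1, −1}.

-1

Orbit of 41 under x↦75x: [41, 331, 129, 71, 180, 123, 307]… (length divides ord_343(75)).
π_75 has 4 disjoint cycles with lengths [294, 42, 6, 1] on {0,…,342}.
4 cycles on 343: each ℓ→(−1)^(ℓ−1), product (−1)^339 = -1.
Via Zolotarev, sign(π_{75}) = (75|343) = -1.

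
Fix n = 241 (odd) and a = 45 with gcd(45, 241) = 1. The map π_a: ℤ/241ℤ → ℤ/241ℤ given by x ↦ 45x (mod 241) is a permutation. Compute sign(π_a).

+1

Trace 145: π^k(145) = [145, 18, 87, 59, 4, 180, 147] for k=0..6.
Cycle lengths of π_45 on ℤ/241ℤ: [120, 120, 1]; 3 cycles in total.
Σ(ℓ_i−1) = 241−3 = 238; sign = (−1)^238 = +1.
Zolotarev: (45|241) = +1, matching the cycle-count sign.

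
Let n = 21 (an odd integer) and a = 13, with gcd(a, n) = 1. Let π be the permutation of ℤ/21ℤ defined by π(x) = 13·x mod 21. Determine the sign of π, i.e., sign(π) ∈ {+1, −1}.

-1

Orbit of 13 under x↦13x: [13, 1]… (length divides ord_21(13)).
π_13 has 12 disjoint cycles with lengths [2, 2, 2, 2, 2, 2, 2, 2, 2, 1, 1, 1] on {0,…,20}.
21 − 12 = 9 transpositions; sign(π) = (−1)^9 = -1.
Check: (13/21) = -1 by Zolotarev.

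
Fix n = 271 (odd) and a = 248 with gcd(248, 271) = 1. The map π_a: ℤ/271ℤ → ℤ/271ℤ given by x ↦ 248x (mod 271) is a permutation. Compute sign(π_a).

+1

Orbit of 106 under x↦248x: [106, 1, 248, 258, 28, 169, 178]… (length divides ord_271(248)).
The orbit structure of x ↦ 248x mod 271: 31 orbits of sizes [9, 9, 9, 9, 9, 9, 9, 9, 9, 9, 9, 9, 9, 9, 9, 9, 9, 9, 9, 9, 9, 9, 9, 9, 9, 9, 9, 9, 9, 9, 1].
n − c = 271 − 31 = 240; sign = (−1)^240 = +1.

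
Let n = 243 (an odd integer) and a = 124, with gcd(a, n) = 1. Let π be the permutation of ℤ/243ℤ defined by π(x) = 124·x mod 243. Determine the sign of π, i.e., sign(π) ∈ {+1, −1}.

+1

Orbit of 148 under x↦124x: [148, 127, 196, 4, 10, 25, 184]… (length divides ord_243(124)).
11 cycles of lengths [81, 81, 27, 27, 9, 9, 3, 3, 1, 1, 1].
11 cycles on 243: each ℓ→(−1)^(ℓ−1), product (−1)^232 = +1.
Check: (124/243) = +1 by Zolotarev.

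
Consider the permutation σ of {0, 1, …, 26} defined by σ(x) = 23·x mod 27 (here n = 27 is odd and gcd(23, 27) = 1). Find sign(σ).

Orbit of 17 under x↦23x: [17, 13, 2, 19, 5, 7, 26]… (length divides ord_27(23)).
4 cycles of lengths [18, 6, 2, 1].
4 cycles on 27: each ℓ→(−1)^(ℓ−1), product (−1)^23 = -1.

-1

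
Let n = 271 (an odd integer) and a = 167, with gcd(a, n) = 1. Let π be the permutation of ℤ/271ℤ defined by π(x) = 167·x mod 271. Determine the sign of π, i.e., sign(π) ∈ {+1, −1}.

+1

Start at x=79: 79 → 185 → 1 → 167 → 247 → 57 → 34 → … (one orbit).
The orbit structure of x ↦ 167x mod 271: 7 orbits of sizes [45, 45, 45, 45, 45, 45, 1].
sign(π) = (−1)^{n − #cycles} = (−1)^{271−7} = (−1)^264 = +1.
The Jacobi symbol (167|271) = +1 (Zolotarev) agrees.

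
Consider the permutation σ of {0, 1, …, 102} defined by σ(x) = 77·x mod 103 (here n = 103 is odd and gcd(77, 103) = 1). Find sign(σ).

Start at x=23: 23 → 20 → 98 → 27 → 19 → 21 → 72 → … (one orbit).
Cycle lengths of π_77 on ℤ/103ℤ: [102, 1]; 2 cycles in total.
sign(π) = (−1)^{n − #cycles} = (−1)^{103−2} = (−1)^101 = -1.
Via Zolotarev, sign(π_{77}) = (77|103) = -1.

-1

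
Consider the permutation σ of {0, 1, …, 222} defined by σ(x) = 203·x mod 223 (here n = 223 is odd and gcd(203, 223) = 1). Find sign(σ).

Start at x=16: 16 → 126 → 156 → 2 → 183 → 131 → 56 → … (one orbit).
3 cycles of lengths [111, 111, 1].
3 cycles on 223: each ℓ→(−1)^(ℓ−1), product (−1)^220 = +1.
Via Zolotarev, sign(π_{203}) = (203|223) = +1.

+1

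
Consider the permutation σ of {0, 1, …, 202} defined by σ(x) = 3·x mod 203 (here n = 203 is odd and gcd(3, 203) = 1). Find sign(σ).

Start at x=100: 100 → 97 → 88 → 61 → 183 → 143 → 23 → … (one orbit).
5 cycles of lengths [84, 84, 28, 6, 1].
Σ(ℓ_i−1) = 203−5 = 198; sign = (−1)^198 = +1.

+1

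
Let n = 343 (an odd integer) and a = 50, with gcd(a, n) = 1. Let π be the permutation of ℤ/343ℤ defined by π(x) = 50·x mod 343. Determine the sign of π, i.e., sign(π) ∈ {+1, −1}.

Trace 1: π^k(1) = [1, 50, 99, 148, 197, 246, 295] for k=0..6.
Cycle lengths of π_50 on ℤ/343ℤ: [7, 7, 7, 7, 7, 7, 7, 7, 7, 7, 7, 7, 7, 7, 7, 7, 7, 7, 7, 7, 7, 7, 7, 7, 7, 7, 7, 7, 7, 7, 7, 7, 7, 7, 7, 7, 7, 7, 7, 7, 7, 7, 1, 1, 1, 1, 1, 1, 1, 1, 1, 1, 1, 1, 1, 1, 1, 1, 1, 1, 1, 1, 1, 1, 1, 1, 1, 1, 1, 1, 1, 1, 1, 1, 1, 1, 1, 1, 1, 1, 1, 1, 1, 1, 1, 1, 1, 1, 1, 1, 1]; 91 cycles in total.
sign(π) = (−1)^{n − #cycles} = (−1)^{343−91} = (−1)^252 = +1.

+1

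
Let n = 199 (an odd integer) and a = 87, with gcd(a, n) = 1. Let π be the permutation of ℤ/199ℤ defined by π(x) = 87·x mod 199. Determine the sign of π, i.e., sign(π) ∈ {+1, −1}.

Start at x=40: 40 → 97 → 81 → 82 → 169 → 176 → 188 → … (one orbit).
π_87 has 2 disjoint cycles with lengths [198, 1] on {0,…,198}.
2 cycles on 199: each ℓ→(−1)^(ℓ−1), product (−1)^197 = -1.
Check: (87/199) = -1 by Zolotarev.

-1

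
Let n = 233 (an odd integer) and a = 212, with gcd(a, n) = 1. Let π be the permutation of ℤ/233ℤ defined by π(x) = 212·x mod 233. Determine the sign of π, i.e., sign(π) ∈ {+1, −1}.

Orbit of 150 under x↦212x: [150, 112, 211, 229, 84, 100, 230]… (length divides ord_233(212)).
The orbit structure of x ↦ 212x mod 233: 2 orbits of sizes [232, 1].
Σ(ℓ_i−1) = 233−2 = 231; sign = (−1)^231 = -1.
The Jacobi symbol (212|233) = -1 (Zolotarev) agrees.

-1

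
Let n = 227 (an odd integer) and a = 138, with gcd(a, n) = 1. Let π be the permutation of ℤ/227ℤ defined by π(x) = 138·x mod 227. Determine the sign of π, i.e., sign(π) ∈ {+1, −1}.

-1

Trace 77: π^k(77) = [77, 184, 195, 124, 87, 202, 182] for k=0..6.
Cycle type of π: 226 + 1; total 2 cycles.
With 2 cycles on 227 points, sign = (−1)^{227−2} = -1.
(138|227)_J = -1 (Zolotarev's lemma cross-check).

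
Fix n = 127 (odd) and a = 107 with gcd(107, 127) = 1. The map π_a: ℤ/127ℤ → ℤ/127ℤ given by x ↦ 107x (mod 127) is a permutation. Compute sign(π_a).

+1

Start at x=19: 19 → 1 → 107 → 19 (one orbit).
The orbit structure of x ↦ 107x mod 127: 43 orbits of sizes [3, 3, 3, 3, 3, 3, 3, 3, 3, 3, 3, 3, 3, 3, 3, 3, 3, 3, 3, 3, 3, 3, 3, 3, 3, 3, 3, 3, 3, 3, 3, 3, 3, 3, 3, 3, 3, 3, 3, 3, 3, 3, 1].
43 cycles on 127: each ℓ→(−1)^(ℓ−1), product (−1)^84 = +1.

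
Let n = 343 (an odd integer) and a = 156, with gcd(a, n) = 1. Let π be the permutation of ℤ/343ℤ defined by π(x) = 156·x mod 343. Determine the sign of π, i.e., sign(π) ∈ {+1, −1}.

Start at x=330: 330 → 30 → 221 → 176 → 16 → 95 → 71 → … (one orbit).
Cycle type of π: 147×2 + 21×2 + 3×2 + 1; total 7 cycles.
n − c = 343 − 7 = 336; sign = (−1)^336 = +1.
(156|343)_J = +1 (Zolotarev's lemma cross-check).

+1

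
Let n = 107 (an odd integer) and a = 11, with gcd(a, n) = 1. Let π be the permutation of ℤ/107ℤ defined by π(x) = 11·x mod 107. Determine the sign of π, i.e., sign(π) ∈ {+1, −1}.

Trace 9: π^k(9) = [9, 99, 19, 102, 52, 37, 86] for k=0..6.
π_11 has 3 disjoint cycles with lengths [53, 53, 1] on {0,…,106}.
3 cycles on 107: each ℓ→(−1)^(ℓ−1), product (−1)^104 = +1.

+1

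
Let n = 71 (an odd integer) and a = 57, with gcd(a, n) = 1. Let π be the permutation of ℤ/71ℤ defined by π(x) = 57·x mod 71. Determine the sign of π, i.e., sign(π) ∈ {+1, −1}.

+1

Orbit of 25 under x↦57x: [25, 5, 1, 57, 54]… (length divides ord_71(57)).
Cycle lengths of π_57 on ℤ/71ℤ: [5, 5, 5, 5, 5, 5, 5, 5, 5, 5, 5, 5, 5, 5, 1]; 15 cycles in total.
71 − 15 = 56 transpositions; sign(π) = (−1)^56 = +1.
The Jacobi symbol (57|71) = +1 (Zolotarev) agrees.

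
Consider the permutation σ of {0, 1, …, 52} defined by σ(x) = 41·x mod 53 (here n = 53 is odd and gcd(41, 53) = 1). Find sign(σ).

-1

Trace 23: π^k(23) = [23, 42, 26, 6, 34, 16, 20] for k=0..6.
π_41 has 2 disjoint cycles with lengths [52, 1] on {0,…,52}.
2 cycles on 53: each ℓ→(−1)^(ℓ−1), product (−1)^51 = -1.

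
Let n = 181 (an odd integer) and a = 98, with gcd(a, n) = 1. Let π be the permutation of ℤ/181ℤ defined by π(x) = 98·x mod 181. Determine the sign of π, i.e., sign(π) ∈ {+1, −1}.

Trace 108: π^k(108) = [108, 86, 102, 41, 36, 89, 34] for k=0..6.
The orbit structure of x ↦ 98x mod 181: 2 orbits of sizes [180, 1].
n − c = 181 − 2 = 179; sign = (−1)^179 = -1.

-1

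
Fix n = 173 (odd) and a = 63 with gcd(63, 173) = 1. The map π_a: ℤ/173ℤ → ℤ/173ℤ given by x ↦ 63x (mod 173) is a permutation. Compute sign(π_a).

Trace 33: π^k(33) = [33, 3, 16, 143, 13, 127, 43] for k=0..6.
Cycle lengths of π_63 on ℤ/173ℤ: [172, 1]; 2 cycles in total.
sign(π) = (−1)^{n − #cycles} = (−1)^{173−2} = (−1)^171 = -1.

-1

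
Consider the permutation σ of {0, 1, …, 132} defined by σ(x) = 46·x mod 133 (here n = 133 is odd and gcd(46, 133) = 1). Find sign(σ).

-1

Start at x=1: 1 → 46 → 121 → 113 → 11 → 107 → 1 (one orbit).
The orbit structure of x ↦ 46x mod 133: 24 orbits of sizes [6, 6, 6, 6, 6, 6, 6, 6, 6, 6, 6, 6, 6, 6, 6, 6, 6, 6, 6, 6, 6, 3, 3, 1].
n − c = 133 − 24 = 109; sign = (−1)^109 = -1.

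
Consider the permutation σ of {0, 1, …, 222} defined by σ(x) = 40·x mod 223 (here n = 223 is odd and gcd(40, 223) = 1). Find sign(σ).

Orbit of 39 under x↦40x: [39, 222, 183, 184, 1, 40]… (length divides ord_223(40)).
The orbit structure of x ↦ 40x mod 223: 38 orbits of sizes [6, 6, 6, 6, 6, 6, 6, 6, 6, 6, 6, 6, 6, 6, 6, 6, 6, 6, 6, 6, 6, 6, 6, 6, 6, 6, 6, 6, 6, 6, 6, 6, 6, 6, 6, 6, 6, 1].
n − c = 223 − 38 = 185; sign = (−1)^185 = -1.

-1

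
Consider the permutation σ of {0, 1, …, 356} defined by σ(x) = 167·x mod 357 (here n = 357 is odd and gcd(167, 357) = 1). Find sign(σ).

Trace 209: π^k(209) = [209, 274, 62, 1, 167, 43, 41] for k=0..6.
Decompose π into cycles: lengths [16, 16, 16, 16, 16, 16, 16, 16, 16, 16, 16, 16, 16, 16, 16, 16, 16, 16, 16, 16, 16, 2, 2, 2, 2, 2, 2, 2, 2, 2, 2, 1] (32 cycles, including the fixed point 0).
With 32 cycles on 357 points, sign = (−1)^{357−32} = -1.
Zolotarev: (167|357) = -1, matching the cycle-count sign.

-1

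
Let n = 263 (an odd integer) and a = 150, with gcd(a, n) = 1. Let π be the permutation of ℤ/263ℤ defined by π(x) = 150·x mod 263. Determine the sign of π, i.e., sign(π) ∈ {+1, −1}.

Start at x=205: 205 → 242 → 6 → 111 → 81 → 52 → 173 → … (one orbit).
Cycle type of π: 131×2 + 1; total 3 cycles.
With 3 cycles on 263 points, sign = (−1)^{263−3} = +1.
(150|263)_J = +1 (Zolotarev's lemma cross-check).

+1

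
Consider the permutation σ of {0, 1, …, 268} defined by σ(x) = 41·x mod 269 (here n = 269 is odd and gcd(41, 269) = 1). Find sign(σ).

+1

Trace 118: π^k(118) = [118, 265, 105, 1, 41, 67, 57] for k=0..6.
The orbit structure of x ↦ 41x mod 269: 5 orbits of sizes [67, 67, 67, 67, 1].
n − c = 269 − 5 = 264; sign = (−1)^264 = +1.
Zolotarev: (41|269) = +1, matching the cycle-count sign.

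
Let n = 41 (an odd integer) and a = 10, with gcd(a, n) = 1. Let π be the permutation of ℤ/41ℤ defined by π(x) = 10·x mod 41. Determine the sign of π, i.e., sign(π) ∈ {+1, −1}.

Start at x=10: 10 → 18 → 16 → 37 → 1 → 10 (one orbit).
9 cycles of lengths [5, 5, 5, 5, 5, 5, 5, 5, 1].
n − c = 41 − 9 = 32; sign = (−1)^32 = +1.
(10|41)_J = +1 (Zolotarev's lemma cross-check).

+1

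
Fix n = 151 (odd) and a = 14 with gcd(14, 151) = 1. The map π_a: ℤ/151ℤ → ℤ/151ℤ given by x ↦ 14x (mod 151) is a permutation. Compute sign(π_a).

Trace 84: π^k(84) = [84, 119, 5, 70, 74, 130, 8] for k=0..6.
The orbit structure of x ↦ 14x mod 151: 2 orbits of sizes [150, 1].
sign(π) = (−1)^{n − #cycles} = (−1)^{151−2} = (−1)^149 = -1.
Zolotarev: (14|151) = -1, matching the cycle-count sign.

-1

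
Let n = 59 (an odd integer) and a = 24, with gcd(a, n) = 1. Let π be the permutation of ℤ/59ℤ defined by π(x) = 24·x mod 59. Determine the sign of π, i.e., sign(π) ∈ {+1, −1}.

-1

Trace 7: π^k(7) = [7, 50, 20, 8, 15, 6, 26] for k=0..6.
π_24 has 2 disjoint cycles with lengths [58, 1] on {0,…,58}.
59 − 2 = 57 transpositions; sign(π) = (−1)^57 = -1.
Zolotarev: (24|59) = -1, matching the cycle-count sign.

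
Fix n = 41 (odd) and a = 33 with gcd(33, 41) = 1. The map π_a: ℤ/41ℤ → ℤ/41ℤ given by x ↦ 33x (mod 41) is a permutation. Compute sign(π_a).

Orbit of 36 under x↦33x: [36, 40, 8, 18, 20, 4, 9]… (length divides ord_41(33)).
π_33 has 3 disjoint cycles with lengths [20, 20, 1] on {0,…,40}.
n − c = 41 − 3 = 38; sign = (−1)^38 = +1.
Check: (33/41) = +1 by Zolotarev.

+1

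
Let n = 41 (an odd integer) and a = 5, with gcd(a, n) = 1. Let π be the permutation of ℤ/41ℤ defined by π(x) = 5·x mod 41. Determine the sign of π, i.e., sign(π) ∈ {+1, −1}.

Trace 25: π^k(25) = [25, 2, 10, 9, 4, 20, 18] for k=0..6.
3 cycles of lengths [20, 20, 1].
3 cycles on 41: each ℓ→(−1)^(ℓ−1), product (−1)^38 = +1.

+1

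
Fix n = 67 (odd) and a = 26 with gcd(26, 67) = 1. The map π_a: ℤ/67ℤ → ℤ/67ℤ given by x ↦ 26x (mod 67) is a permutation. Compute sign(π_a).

Start at x=64: 64 → 56 → 49 → 1 → 26 → 6 → 22 → … (one orbit).
Cycle lengths of π_26 on ℤ/67ℤ: [33, 33, 1]; 3 cycles in total.
n − c = 67 − 3 = 64; sign = (−1)^64 = +1.

+1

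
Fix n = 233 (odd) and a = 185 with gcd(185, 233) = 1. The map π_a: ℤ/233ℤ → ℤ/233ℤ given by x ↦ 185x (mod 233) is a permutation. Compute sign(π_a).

Trace 132: π^k(132) = [132, 188, 63, 5, 226, 103, 182] for k=0..6.
Cycle lengths of π_185 on ℤ/233ℤ: [232, 1]; 2 cycles in total.
Σ(ℓ_i−1) = 233−2 = 231; sign = (−1)^231 = -1.
(185|233)_J = -1 (Zolotarev's lemma cross-check).

-1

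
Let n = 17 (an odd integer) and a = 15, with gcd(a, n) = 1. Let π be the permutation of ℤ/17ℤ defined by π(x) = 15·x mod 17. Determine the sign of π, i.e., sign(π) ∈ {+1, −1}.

+1

Trace 15: π^k(15) = [15, 4, 9, 16, 2, 13, 8] for k=0..6.
3 cycles of lengths [8, 8, 1].
sign(π) = (−1)^{n − #cycles} = (−1)^{17−3} = (−1)^14 = +1.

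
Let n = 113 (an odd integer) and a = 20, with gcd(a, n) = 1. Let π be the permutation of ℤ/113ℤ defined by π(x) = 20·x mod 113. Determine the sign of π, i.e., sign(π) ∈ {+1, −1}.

Orbit of 83 under x↦20x: [83, 78, 91, 12, 14, 54, 63]… (length divides ord_113(20)).
π_20 has 2 disjoint cycles with lengths [112, 1] on {0,…,112}.
n − c = 113 − 2 = 111; sign = (−1)^111 = -1.
The Jacobi symbol (20|113) = -1 (Zolotarev) agrees.

-1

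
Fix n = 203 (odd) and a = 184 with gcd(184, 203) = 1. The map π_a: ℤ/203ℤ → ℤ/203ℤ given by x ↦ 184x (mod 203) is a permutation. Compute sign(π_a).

Trace 92: π^k(92) = [92, 79, 123, 99, 149, 11, 197] for k=0..6.
Cycle type of π: 84×2 + 28 + 3×2 + 1; total 6 cycles.
203 − 6 = 197 transpositions; sign(π) = (−1)^197 = -1.
The Jacobi symbol (184|203) = -1 (Zolotarev) agrees.

-1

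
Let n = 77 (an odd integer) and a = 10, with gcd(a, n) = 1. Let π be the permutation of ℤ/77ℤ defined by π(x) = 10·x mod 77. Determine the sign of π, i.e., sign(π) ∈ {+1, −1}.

Start at x=10: 10 → 23 → 76 → 67 → 54 → 1 → 10 (one orbit).
17 cycles of lengths [6, 6, 6, 6, 6, 6, 6, 6, 6, 6, 6, 2, 2, 2, 2, 2, 1].
Σ(ℓ_i−1) = 77−17 = 60; sign = (−1)^60 = +1.
(10|77)_J = +1 (Zolotarev's lemma cross-check).

+1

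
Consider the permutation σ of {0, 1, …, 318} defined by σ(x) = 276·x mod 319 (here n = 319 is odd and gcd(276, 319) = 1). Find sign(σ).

Start at x=78: 78 → 155 → 34 → 133 → 23 → 287 → 100 → … (one orbit).
Cycle lengths of π_276 on ℤ/319ℤ: [28, 28, 28, 28, 28, 28, 28, 28, 28, 28, 28, 1, 1, 1, 1, 1, 1, 1, 1, 1, 1, 1]; 22 cycles in total.
n − c = 319 − 22 = 297; sign = (−1)^297 = -1.
Zolotarev: (276|319) = -1, matching the cycle-count sign.

-1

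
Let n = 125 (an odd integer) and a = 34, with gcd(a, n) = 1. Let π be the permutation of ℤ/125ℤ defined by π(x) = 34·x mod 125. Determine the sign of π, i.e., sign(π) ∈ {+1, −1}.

Trace 9: π^k(9) = [9, 56, 29, 111, 24, 66, 119] for k=0..6.
Decompose π into cycles: lengths [50, 50, 10, 10, 2, 2, 1] (7 cycles, including the fixed point 0).
sign(π) = (−1)^{n − #cycles} = (−1)^{125−7} = (−1)^118 = +1.

+1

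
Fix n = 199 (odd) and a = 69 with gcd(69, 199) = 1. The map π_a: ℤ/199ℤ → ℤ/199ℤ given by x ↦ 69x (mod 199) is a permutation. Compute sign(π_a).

Trace 20: π^k(20) = [20, 186, 98, 195, 122, 60, 160] for k=0..6.
Cycle lengths of π_69 on ℤ/199ℤ: [198, 1]; 2 cycles in total.
sign(π) = (−1)^{n − #cycles} = (−1)^{199−2} = (−1)^197 = -1.
Check: (69/199) = -1 by Zolotarev.

-1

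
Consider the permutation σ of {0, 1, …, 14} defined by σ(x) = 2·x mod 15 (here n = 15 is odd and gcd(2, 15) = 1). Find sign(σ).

+1

Orbit of 4 under x↦2x: [4, 8, 1, 2]… (length divides ord_15(2)).
Decompose π into cycles: lengths [4, 4, 4, 2, 1] (5 cycles, including the fixed point 0).
15 − 5 = 10 transpositions; sign(π) = (−1)^10 = +1.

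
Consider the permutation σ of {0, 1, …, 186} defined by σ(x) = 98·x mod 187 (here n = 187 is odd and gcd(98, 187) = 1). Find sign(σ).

-1

Trace 67: π^k(67) = [67, 21, 1, 98] for k=0..3.
π_98 has 50 disjoint cycles with lengths [4, 4, 4, 4, 4, 4, 4, 4, 4, 4, 4, 4, 4, 4, 4, 4, 4, 4, 4, 4, 4, 4, 4, 4, 4, 4, 4, 4, 4, 4, 4, 4, 4, 4, 4, 4, 4, 4, 4, 4, 4, 4, 4, 4, 2, 2, 2, 2, 2, 1] on {0,…,186}.
187 − 50 = 137 transpositions; sign(π) = (−1)^137 = -1.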